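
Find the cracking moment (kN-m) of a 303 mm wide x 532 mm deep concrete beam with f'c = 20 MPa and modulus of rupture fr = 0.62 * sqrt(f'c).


fr = 0.62 * sqrt(20) = 0.62 * 4.4721 = 2.7727 MPa
I = 303 * 532^3 / 12 = 3801861392.0 mm^4
y_t = 266.0 mm
M_cr = fr * I / y_t = 2.7727 * 3801861392.0 / 266.0 N-mm
= 39.6297 kN-m

39.6297 kN-m


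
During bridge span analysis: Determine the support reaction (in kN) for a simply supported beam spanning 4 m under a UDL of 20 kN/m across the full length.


Total load = w * L = 20 * 4 = 80 kN
By symmetry, each reaction R = total / 2 = 80 / 2 = 40.0 kN

40.0 kN


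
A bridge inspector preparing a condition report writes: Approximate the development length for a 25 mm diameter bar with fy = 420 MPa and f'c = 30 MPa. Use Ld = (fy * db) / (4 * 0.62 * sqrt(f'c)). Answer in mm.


Ld = (fy * db) / (4 * 0.62 * sqrt(f'c))
= (420 * 25) / (4 * 0.62 * sqrt(30))
= 10500 / 13.5835
= 773.0 mm

773.0 mm


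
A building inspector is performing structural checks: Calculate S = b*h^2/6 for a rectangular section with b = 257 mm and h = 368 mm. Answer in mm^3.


S = b * h^2 / 6
= 257 * 368^2 / 6
= 257 * 135424 / 6
= 5800661.33 mm^3

5800661.33 mm^3


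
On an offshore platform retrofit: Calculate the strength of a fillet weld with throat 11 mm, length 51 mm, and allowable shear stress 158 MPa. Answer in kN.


Strength = throat * length * allowable stress
= 11 * 51 * 158 N
= 88638 N
= 88.64 kN

88.64 kN


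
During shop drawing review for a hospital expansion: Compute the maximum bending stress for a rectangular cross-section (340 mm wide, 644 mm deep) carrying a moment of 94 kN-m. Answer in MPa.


I = b * h^3 / 12 = 340 * 644^3 / 12 = 7567549546.67 mm^4
y = h / 2 = 644 / 2 = 322.0 mm
M = 94 kN-m = 94000000.0 N-mm
sigma = M * y / I = 94000000.0 * 322.0 / 7567549546.67
= 4.0 MPa

4.0 MPa


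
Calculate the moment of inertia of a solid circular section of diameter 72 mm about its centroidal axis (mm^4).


r = d / 2 = 72 / 2 = 36.0 mm
I = pi * r^4 / 4 = pi * 36.0^4 / 4
= 1319167.32 mm^4

1319167.32 mm^4


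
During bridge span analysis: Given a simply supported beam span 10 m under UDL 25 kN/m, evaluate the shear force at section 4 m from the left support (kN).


R_A = w * L / 2 = 25 * 10 / 2 = 125.0 kN
V(x) = R_A - w * x = 125.0 - 25 * 4
= 25.0 kN

25.0 kN


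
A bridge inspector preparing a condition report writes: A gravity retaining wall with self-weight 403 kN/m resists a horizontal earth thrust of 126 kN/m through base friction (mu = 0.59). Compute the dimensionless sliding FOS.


Resisting force = mu * W = 0.59 * 403 = 237.77 kN/m
FOS = Resisting / Driving = 237.77 / 126
= 1.8871 (dimensionless)

1.8871 (dimensionless)


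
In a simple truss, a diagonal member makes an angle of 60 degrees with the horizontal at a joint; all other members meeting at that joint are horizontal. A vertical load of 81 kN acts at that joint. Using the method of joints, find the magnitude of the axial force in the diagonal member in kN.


At the joint, only the diagonal has a vertical component, so vertical equilibrium gives:
F * sin(60) = 81
F = 81 / sin(60)
= 81 / 0.866025
= 93.53 kN

93.53 kN


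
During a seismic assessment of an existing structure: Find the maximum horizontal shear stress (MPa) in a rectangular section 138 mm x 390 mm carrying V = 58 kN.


A = b * h = 138 * 390 = 53820 mm^2
V = 58 kN = 58000.0 N
tau_max = 1.5 * V / A = 1.5 * 58000.0 / 53820
= 1.6165 MPa

1.6165 MPa


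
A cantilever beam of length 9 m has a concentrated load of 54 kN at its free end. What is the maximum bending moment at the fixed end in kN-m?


For a cantilever with a point load at the free end:
M_max = P * L = 54 * 9 = 486 kN-m

486 kN-m


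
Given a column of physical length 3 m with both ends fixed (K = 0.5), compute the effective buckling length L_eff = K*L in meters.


L_eff = K * L
= 0.5 * 3
= 1.5 m

1.5 m


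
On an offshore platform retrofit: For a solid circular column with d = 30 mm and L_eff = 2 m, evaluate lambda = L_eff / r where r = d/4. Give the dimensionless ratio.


Radius of gyration r = d / 4 = 30 / 4 = 7.5 mm
L_eff = 2000.0 mm
Slenderness ratio = L / r = 2000.0 / 7.5 = 266.67 (dimensionless)

266.67 (dimensionless)


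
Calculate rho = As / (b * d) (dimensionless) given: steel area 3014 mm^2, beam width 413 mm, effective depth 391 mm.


rho = As / (b * d)
= 3014 / (413 * 391)
= 3014 / 161483
= 0.018665 (dimensionless)

0.018665 (dimensionless)


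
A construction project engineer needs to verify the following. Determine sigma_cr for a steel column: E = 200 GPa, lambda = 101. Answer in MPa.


sigma_cr = pi^2 * E / lambda^2
= 9.8696 * 200000.0 / 101^2
= 9.8696 * 200000.0 / 10201
= 193.5027 MPa

193.5027 MPa


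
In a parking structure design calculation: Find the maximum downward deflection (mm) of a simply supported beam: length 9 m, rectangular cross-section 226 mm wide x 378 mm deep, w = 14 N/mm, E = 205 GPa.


I = 226 * 378^3 / 12 = 1017191196.0 mm^4
L = 9000.0 mm, w = 14 N/mm, E = 205000.0 MPa
delta = 5 * w * L^4 / (384 * E * I)
= 5 * 14 * 9000.0^4 / (384 * 205000.0 * 1017191196.0)
= 5.7356 mm

5.7356 mm


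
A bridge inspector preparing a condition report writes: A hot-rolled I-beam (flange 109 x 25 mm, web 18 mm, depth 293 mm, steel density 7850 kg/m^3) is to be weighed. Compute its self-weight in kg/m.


A_flanges = 2 * 109 * 25 = 5450 mm^2
A_web = (293 - 2 * 25) * 18 = 4374 mm^2
A_total = 5450 + 4374 = 9824 mm^2 = 0.009824 m^2
Weight = rho * A = 7850 * 0.009824 = 77.1184 kg/m

77.1184 kg/m


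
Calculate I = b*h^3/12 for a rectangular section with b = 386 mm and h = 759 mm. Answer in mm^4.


I = b * h^3 / 12
= 386 * 759^3 / 12
= 386 * 437245479 / 12
= 14064729574.5 mm^4

14064729574.5 mm^4


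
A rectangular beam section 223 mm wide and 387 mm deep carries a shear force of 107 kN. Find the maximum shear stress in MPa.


A = b * h = 223 * 387 = 86301 mm^2
V = 107 kN = 107000.0 N
tau_max = 1.5 * V / A = 1.5 * 107000.0 / 86301
= 1.8598 MPa

1.8598 MPa


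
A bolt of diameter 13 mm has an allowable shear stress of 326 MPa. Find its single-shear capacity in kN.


A = pi * d^2 / 4 = pi * 13^2 / 4 = 132.7323 mm^2
V = f_v * A / 1000 = 326 * 132.7323 / 1000
= 43.2707 kN

43.2707 kN


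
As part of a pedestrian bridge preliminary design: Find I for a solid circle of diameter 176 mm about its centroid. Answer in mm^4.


r = d / 2 = 176 / 2 = 88.0 mm
I = pi * r^4 / 4 = pi * 88.0^4 / 4
= 47099963.43 mm^4

47099963.43 mm^4


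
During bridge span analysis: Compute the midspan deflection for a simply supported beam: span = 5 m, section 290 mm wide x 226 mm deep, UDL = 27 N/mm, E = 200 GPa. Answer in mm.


I = 290 * 226^3 / 12 = 278960086.67 mm^4
L = 5000.0 mm, w = 27 N/mm, E = 200000.0 MPa
delta = 5 * w * L^4 / (384 * E * I)
= 5 * 27 * 5000.0^4 / (384 * 200000.0 * 278960086.67)
= 3.9383 mm

3.9383 mm


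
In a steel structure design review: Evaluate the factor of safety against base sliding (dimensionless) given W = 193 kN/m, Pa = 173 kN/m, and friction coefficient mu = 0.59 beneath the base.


Resisting force = mu * W = 0.59 * 193 = 113.87 kN/m
FOS = Resisting / Driving = 113.87 / 173
= 0.6582 (dimensionless)

0.6582 (dimensionless)


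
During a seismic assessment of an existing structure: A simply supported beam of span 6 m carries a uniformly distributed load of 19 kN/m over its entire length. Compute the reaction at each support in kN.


Total load = w * L = 19 * 6 = 114 kN
By symmetry, each reaction R = total / 2 = 114 / 2 = 57.0 kN

57.0 kN


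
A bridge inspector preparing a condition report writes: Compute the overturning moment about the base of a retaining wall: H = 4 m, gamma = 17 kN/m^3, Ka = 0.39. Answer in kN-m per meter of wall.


Pa = 0.5 * Ka * gamma * H^2
= 0.5 * 0.39 * 17 * 4^2
= 53.04 kN/m
Arm = H / 3 = 4 / 3 = 1.3333 m
Mo = Pa * arm = Pa * H / 3 = 53.04 * 4 / 3 = 70.72 kN-m/m

70.72 kN-m/m


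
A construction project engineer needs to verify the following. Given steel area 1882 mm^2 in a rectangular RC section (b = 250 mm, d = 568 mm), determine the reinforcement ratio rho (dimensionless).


rho = As / (b * d)
= 1882 / (250 * 568)
= 1882 / 142000
= 0.013254 (dimensionless)

0.013254 (dimensionless)


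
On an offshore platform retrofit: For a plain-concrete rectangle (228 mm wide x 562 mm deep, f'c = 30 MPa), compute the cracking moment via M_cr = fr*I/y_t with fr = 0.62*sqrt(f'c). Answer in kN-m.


fr = 0.62 * sqrt(30) = 0.62 * 5.4772 = 3.3959 MPa
I = 228 * 562^3 / 12 = 3372582232.0 mm^4
y_t = 281.0 mm
M_cr = fr * I / y_t = 3.3959 * 3372582232.0 / 281.0 N-mm
= 40.7576 kN-m

40.7576 kN-m


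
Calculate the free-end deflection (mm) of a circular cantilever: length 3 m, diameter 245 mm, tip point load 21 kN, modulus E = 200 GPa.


I = pi * d^4 / 64 = pi * 245^4 / 64 = 176861879.6 mm^4
L = 3000.0 mm, P = 21000.0 N, E = 200000.0 MPa
delta = P * L^3 / (3 * E * I)
= 21000.0 * 3000.0^3 / (3 * 200000.0 * 176861879.6)
= 5.3432 mm

5.3432 mm


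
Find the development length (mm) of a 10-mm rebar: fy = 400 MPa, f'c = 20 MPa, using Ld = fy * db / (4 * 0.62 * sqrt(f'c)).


Ld = (fy * db) / (4 * 0.62 * sqrt(f'c))
= (400 * 10) / (4 * 0.62 * sqrt(20))
= 4000 / 11.0909
= 360.66 mm

360.66 mm


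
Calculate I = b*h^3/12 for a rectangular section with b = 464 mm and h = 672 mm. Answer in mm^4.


I = b * h^3 / 12
= 464 * 672^3 / 12
= 464 * 303464448 / 12
= 11733958656.0 mm^4

11733958656.0 mm^4


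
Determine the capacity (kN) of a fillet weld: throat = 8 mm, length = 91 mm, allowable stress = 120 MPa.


Strength = throat * length * allowable stress
= 8 * 91 * 120 N
= 87360 N
= 87.36 kN

87.36 kN


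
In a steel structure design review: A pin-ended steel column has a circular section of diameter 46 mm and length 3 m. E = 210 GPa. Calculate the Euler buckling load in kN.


I = pi * d^4 / 64 = 219786.61 mm^4
L = 3000.0 mm
P_cr = pi^2 * E * I / L^2
= 9.8696 * 210000.0 * 219786.61 / 3000.0^2
= 50614.83 N = 50.6148 kN

50.6148 kN


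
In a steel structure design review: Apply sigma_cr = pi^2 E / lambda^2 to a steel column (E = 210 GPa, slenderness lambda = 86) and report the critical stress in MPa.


sigma_cr = pi^2 * E / lambda^2
= 9.8696 * 210000.0 / 86^2
= 9.8696 * 210000.0 / 7396
= 280.2348 MPa

280.2348 MPa


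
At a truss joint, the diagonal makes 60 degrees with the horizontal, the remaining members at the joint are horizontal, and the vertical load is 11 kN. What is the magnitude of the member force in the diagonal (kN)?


At the joint, only the diagonal has a vertical component, so vertical equilibrium gives:
F * sin(60) = 11
F = 11 / sin(60)
= 11 / 0.866025
= 12.7 kN

12.7 kN


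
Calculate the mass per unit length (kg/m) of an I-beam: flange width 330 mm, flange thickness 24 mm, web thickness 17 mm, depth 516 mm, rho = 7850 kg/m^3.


A_flanges = 2 * 330 * 24 = 15840 mm^2
A_web = (516 - 2 * 24) * 17 = 7956 mm^2
A_total = 15840 + 7956 = 23796 mm^2 = 0.023796 m^2
Weight = rho * A = 7850 * 0.023796 = 186.7986 kg/m

186.7986 kg/m


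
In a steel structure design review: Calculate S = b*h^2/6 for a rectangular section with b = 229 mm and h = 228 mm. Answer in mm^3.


S = b * h^2 / 6
= 229 * 228^2 / 6
= 229 * 51984 / 6
= 1984056.0 mm^3

1984056.0 mm^3


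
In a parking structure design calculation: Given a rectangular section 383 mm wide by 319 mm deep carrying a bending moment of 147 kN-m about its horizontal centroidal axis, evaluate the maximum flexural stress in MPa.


I = b * h^3 / 12 = 383 * 319^3 / 12 = 1036071141.42 mm^4
y = h / 2 = 319 / 2 = 159.5 mm
M = 147 kN-m = 147000000.0 N-mm
sigma = M * y / I = 147000000.0 * 159.5 / 1036071141.42
= 22.63 MPa

22.63 MPa


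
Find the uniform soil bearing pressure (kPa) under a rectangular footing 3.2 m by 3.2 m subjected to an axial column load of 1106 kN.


A = 3.2 * 3.2 = 10.24 m^2
q = P / A = 1106 / 10.24
= 108.0078 kPa

108.0078 kPa


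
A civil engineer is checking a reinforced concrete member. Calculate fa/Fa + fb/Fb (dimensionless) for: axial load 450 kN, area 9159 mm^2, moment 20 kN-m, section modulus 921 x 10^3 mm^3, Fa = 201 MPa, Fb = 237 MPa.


f_a = P / A = 450000.0 / 9159 = 49.132 MPa
f_b = M / S = 20000000.0 / 921000.0 = 21.7155 MPa
Ratio = f_a / Fa + f_b / Fb
= 49.132 / 201 + 21.7155 / 237
= 0.3361 (dimensionless)

0.3361 (dimensionless)


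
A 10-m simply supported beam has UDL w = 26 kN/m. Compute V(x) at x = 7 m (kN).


R_A = w * L / 2 = 26 * 10 / 2 = 130.0 kN
V(x) = R_A - w * x = 130.0 - 26 * 7
= -52.0 kN

-52.0 kN


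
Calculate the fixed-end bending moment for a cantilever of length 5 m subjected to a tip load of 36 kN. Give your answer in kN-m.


For a cantilever with a point load at the free end:
M_max = P * L = 36 * 5 = 180 kN-m

180 kN-m


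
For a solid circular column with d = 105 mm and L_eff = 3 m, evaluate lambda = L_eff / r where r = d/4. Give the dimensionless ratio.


Radius of gyration r = d / 4 = 105 / 4 = 26.25 mm
L_eff = 3000.0 mm
Slenderness ratio = L / r = 3000.0 / 26.25 = 114.29 (dimensionless)

114.29 (dimensionless)


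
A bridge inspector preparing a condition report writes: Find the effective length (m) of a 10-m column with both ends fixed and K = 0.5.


L_eff = K * L
= 0.5 * 10
= 5.0 m

5.0 m


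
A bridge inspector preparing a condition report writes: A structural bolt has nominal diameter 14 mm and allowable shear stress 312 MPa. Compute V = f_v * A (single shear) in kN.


A = pi * d^2 / 4 = pi * 14^2 / 4 = 153.938 mm^2
V = f_v * A / 1000 = 312 * 153.938 / 1000
= 48.0287 kN

48.0287 kN


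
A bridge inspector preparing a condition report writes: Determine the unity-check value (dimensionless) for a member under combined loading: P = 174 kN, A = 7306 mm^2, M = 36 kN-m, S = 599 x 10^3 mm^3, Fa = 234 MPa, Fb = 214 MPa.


f_a = P / A = 174000.0 / 7306 = 23.816 MPa
f_b = M / S = 36000000.0 / 599000.0 = 60.1002 MPa
Ratio = f_a / Fa + f_b / Fb
= 23.816 / 234 + 60.1002 / 214
= 0.3826 (dimensionless)

0.3826 (dimensionless)


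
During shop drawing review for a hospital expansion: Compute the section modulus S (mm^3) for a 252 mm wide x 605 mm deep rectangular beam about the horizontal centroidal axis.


S = b * h^2 / 6
= 252 * 605^2 / 6
= 252 * 366025 / 6
= 15373050.0 mm^3

15373050.0 mm^3


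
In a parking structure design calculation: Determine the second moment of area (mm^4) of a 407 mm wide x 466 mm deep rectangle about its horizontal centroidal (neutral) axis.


I = b * h^3 / 12
= 407 * 466^3 / 12
= 407 * 101194696 / 12
= 3432186772.67 mm^4

3432186772.67 mm^4


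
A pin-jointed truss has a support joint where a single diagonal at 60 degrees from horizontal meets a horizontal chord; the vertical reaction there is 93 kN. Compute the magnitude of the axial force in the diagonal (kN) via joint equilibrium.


At the joint, only the diagonal has a vertical component, so vertical equilibrium gives:
F * sin(60) = 93
F = 93 / sin(60)
= 93 / 0.866025
= 107.39 kN

107.39 kN


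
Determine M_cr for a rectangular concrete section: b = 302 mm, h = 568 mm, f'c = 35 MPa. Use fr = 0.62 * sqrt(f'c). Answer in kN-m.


fr = 0.62 * sqrt(35) = 0.62 * 5.9161 = 3.668 MPa
I = 302 * 568^3 / 12 = 4611802538.67 mm^4
y_t = 284.0 mm
M_cr = fr * I / y_t = 3.668 * 4611802538.67 / 284.0 N-mm
= 59.5632 kN-m

59.5632 kN-m


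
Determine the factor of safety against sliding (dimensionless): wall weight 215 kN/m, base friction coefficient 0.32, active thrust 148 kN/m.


Resisting force = mu * W = 0.32 * 215 = 68.8 kN/m
FOS = Resisting / Driving = 68.8 / 148
= 0.4649 (dimensionless)

0.4649 (dimensionless)


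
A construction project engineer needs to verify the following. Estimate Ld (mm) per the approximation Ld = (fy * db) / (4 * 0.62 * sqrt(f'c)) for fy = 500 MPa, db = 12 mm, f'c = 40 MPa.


Ld = (fy * db) / (4 * 0.62 * sqrt(f'c))
= (500 * 12) / (4 * 0.62 * sqrt(40))
= 6000 / 15.6849
= 382.53 mm

382.53 mm


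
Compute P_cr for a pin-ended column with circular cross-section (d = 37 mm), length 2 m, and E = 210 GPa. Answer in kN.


I = pi * d^4 / 64 = 91997.66 mm^4
L = 2000.0 mm
P_cr = pi^2 * E * I / L^2
= 9.8696 * 210000.0 * 91997.66 / 2000.0^2
= 47668.98 N = 47.669 kN

47.669 kN


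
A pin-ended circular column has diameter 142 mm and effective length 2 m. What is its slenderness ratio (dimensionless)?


Radius of gyration r = d / 4 = 142 / 4 = 35.5 mm
L_eff = 2000.0 mm
Slenderness ratio = L / r = 2000.0 / 35.5 = 56.34 (dimensionless)

56.34 (dimensionless)


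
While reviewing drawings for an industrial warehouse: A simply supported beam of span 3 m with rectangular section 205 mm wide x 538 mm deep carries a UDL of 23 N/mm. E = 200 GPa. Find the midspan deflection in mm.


I = 205 * 538^3 / 12 = 2660231563.33 mm^4
L = 3000.0 mm, w = 23 N/mm, E = 200000.0 MPa
delta = 5 * w * L^4 / (384 * E * I)
= 5 * 23 * 3000.0^4 / (384 * 200000.0 * 2660231563.33)
= 0.0456 mm

0.0456 mm


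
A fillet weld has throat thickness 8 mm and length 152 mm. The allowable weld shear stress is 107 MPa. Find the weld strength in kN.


Strength = throat * length * allowable stress
= 8 * 152 * 107 N
= 130112 N
= 130.11 kN

130.11 kN


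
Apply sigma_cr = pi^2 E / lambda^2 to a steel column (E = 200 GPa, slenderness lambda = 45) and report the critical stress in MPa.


sigma_cr = pi^2 * E / lambda^2
= 9.8696 * 200000.0 / 45^2
= 9.8696 * 200000.0 / 2025
= 974.7757 MPa

974.7757 MPa


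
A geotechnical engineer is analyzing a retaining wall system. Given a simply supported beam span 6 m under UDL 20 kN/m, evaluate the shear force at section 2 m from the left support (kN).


R_A = w * L / 2 = 20 * 6 / 2 = 60.0 kN
V(x) = R_A - w * x = 60.0 - 20 * 2
= 20.0 kN

20.0 kN


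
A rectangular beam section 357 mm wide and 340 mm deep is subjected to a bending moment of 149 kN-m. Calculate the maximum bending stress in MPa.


I = b * h^3 / 12 = 357 * 340^3 / 12 = 1169294000.0 mm^4
y = h / 2 = 340 / 2 = 170.0 mm
M = 149 kN-m = 149000000.0 N-mm
sigma = M * y / I = 149000000.0 * 170.0 / 1169294000.0
= 21.66 MPa

21.66 MPa


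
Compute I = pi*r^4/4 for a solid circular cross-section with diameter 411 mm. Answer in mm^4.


r = d / 2 = 411 / 2 = 205.5 mm
I = pi * r^4 / 4 = pi * 205.5^4 / 4
= 1400674384.04 mm^4

1400674384.04 mm^4


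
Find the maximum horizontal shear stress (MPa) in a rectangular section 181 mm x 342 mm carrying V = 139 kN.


A = b * h = 181 * 342 = 61902 mm^2
V = 139 kN = 139000.0 N
tau_max = 1.5 * V / A = 1.5 * 139000.0 / 61902
= 3.3682 MPa

3.3682 MPa


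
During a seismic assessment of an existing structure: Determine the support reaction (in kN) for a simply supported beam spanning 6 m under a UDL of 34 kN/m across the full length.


Total load = w * L = 34 * 6 = 204 kN
By symmetry, each reaction R = total / 2 = 204 / 2 = 102.0 kN

102.0 kN


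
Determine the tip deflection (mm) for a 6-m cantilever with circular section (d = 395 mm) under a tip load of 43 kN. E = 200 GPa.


I = pi * d^4 / 64 = pi * 395^4 / 64 = 1194973518.81 mm^4
L = 6000.0 mm, P = 43000.0 N, E = 200000.0 MPa
delta = P * L^3 / (3 * E * I)
= 43000.0 * 6000.0^3 / (3 * 200000.0 * 1194973518.81)
= 12.9543 mm

12.9543 mm


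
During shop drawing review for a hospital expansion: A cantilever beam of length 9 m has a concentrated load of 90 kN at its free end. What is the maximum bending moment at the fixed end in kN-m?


For a cantilever with a point load at the free end:
M_max = P * L = 90 * 9 = 810 kN-m

810 kN-m


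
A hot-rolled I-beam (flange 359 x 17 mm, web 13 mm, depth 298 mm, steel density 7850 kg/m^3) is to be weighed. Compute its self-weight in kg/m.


A_flanges = 2 * 359 * 17 = 12206 mm^2
A_web = (298 - 2 * 17) * 13 = 3432 mm^2
A_total = 12206 + 3432 = 15638 mm^2 = 0.015638 m^2
Weight = rho * A = 7850 * 0.015638 = 122.7583 kg/m

122.7583 kg/m


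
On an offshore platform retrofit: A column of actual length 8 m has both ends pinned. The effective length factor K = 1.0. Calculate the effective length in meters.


L_eff = K * L
= 1.0 * 8
= 8.0 m

8.0 m


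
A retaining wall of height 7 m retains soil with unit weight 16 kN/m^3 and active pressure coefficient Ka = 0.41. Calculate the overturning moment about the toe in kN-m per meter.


Pa = 0.5 * Ka * gamma * H^2
= 0.5 * 0.41 * 16 * 7^2
= 160.72 kN/m
Arm = H / 3 = 7 / 3 = 2.3333 m
Mo = Pa * arm = Pa * H / 3 = 160.72 * 7 / 3 = 375.0133 kN-m/m

375.0133 kN-m/m


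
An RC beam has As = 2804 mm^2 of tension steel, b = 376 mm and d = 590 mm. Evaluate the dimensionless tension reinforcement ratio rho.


rho = As / (b * d)
= 2804 / (376 * 590)
= 2804 / 221840
= 0.01264 (dimensionless)

0.01264 (dimensionless)


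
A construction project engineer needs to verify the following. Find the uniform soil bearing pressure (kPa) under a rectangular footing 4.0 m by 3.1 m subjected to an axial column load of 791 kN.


A = 4.0 * 3.1 = 12.4 m^2
q = P / A = 791 / 12.4
= 63.7903 kPa

63.7903 kPa


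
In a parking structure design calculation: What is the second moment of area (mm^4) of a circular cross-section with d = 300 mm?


r = d / 2 = 300 / 2 = 150.0 mm
I = pi * r^4 / 4 = pi * 150.0^4 / 4
= 397607820.22 mm^4

397607820.22 mm^4


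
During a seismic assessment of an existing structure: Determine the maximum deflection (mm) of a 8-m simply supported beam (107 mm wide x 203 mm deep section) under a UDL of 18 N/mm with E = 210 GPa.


I = 107 * 203^3 / 12 = 74591724.08 mm^4
L = 8000.0 mm, w = 18 N/mm, E = 210000.0 MPa
delta = 5 * w * L^4 / (384 * E * I)
= 5 * 18 * 8000.0^4 / (384 * 210000.0 * 74591724.08)
= 61.286 mm

61.286 mm


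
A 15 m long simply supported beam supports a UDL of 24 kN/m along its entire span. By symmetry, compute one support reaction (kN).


Total load = w * L = 24 * 15 = 360 kN
By symmetry, each reaction R = total / 2 = 360 / 2 = 180.0 kN

180.0 kN


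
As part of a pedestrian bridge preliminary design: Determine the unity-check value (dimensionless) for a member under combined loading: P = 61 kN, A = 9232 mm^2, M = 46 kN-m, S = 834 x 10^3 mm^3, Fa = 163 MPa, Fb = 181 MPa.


f_a = P / A = 61000.0 / 9232 = 6.6075 MPa
f_b = M / S = 46000000.0 / 834000.0 = 55.1559 MPa
Ratio = f_a / Fa + f_b / Fb
= 6.6075 / 163 + 55.1559 / 181
= 0.3453 (dimensionless)

0.3453 (dimensionless)


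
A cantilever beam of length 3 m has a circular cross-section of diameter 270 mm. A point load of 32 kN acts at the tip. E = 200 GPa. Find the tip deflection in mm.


I = pi * d^4 / 64 = pi * 270^4 / 64 = 260870490.85 mm^4
L = 3000.0 mm, P = 32000.0 N, E = 200000.0 MPa
delta = P * L^3 / (3 * E * I)
= 32000.0 * 3000.0^3 / (3 * 200000.0 * 260870490.85)
= 5.52 mm

5.52 mm


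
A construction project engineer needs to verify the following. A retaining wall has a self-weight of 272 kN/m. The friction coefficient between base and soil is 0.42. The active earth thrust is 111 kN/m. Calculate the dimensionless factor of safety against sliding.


Resisting force = mu * W = 0.42 * 272 = 114.24 kN/m
FOS = Resisting / Driving = 114.24 / 111
= 1.0292 (dimensionless)

1.0292 (dimensionless)


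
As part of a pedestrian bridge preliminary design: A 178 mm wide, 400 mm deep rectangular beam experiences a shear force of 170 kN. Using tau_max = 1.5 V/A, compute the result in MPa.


A = b * h = 178 * 400 = 71200 mm^2
V = 170 kN = 170000.0 N
tau_max = 1.5 * V / A = 1.5 * 170000.0 / 71200
= 3.5815 MPa

3.5815 MPa


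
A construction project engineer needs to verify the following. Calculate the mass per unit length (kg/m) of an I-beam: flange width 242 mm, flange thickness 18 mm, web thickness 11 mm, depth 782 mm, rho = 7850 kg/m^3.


A_flanges = 2 * 242 * 18 = 8712 mm^2
A_web = (782 - 2 * 18) * 11 = 8206 mm^2
A_total = 8712 + 8206 = 16918 mm^2 = 0.016918 m^2
Weight = rho * A = 7850 * 0.016918 = 132.8063 kg/m

132.8063 kg/m


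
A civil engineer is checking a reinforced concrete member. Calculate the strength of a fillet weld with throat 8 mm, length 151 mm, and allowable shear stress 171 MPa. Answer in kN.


Strength = throat * length * allowable stress
= 8 * 151 * 171 N
= 206568 N
= 206.57 kN

206.57 kN


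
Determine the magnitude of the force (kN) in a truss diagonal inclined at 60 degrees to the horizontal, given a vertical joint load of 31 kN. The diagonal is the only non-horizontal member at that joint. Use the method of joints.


At the joint, only the diagonal has a vertical component, so vertical equilibrium gives:
F * sin(60) = 31
F = 31 / sin(60)
= 31 / 0.866025
= 35.8 kN

35.8 kN


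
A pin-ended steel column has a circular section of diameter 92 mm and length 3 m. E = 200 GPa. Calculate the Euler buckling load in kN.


I = pi * d^4 / 64 = 3516585.72 mm^4
L = 3000.0 mm
P_cr = pi^2 * E * I / L^2
= 9.8696 * 200000.0 * 3516585.72 / 3000.0^2
= 771273.55 N = 771.2736 kN

771.2736 kN


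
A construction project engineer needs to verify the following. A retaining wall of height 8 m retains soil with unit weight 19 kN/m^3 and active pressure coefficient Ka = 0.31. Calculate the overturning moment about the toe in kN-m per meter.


Pa = 0.5 * Ka * gamma * H^2
= 0.5 * 0.31 * 19 * 8^2
= 188.48 kN/m
Arm = H / 3 = 8 / 3 = 2.6667 m
Mo = Pa * arm = Pa * H / 3 = 188.48 * 8 / 3 = 502.6133 kN-m/m

502.6133 kN-m/m


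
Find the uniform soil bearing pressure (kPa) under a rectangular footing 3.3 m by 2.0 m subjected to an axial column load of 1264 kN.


A = 3.3 * 2.0 = 6.6 m^2
q = P / A = 1264 / 6.6
= 191.5152 kPa

191.5152 kPa


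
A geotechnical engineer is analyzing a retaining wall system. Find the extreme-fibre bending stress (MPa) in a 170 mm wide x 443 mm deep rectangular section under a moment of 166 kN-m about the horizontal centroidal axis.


I = b * h^3 / 12 = 170 * 443^3 / 12 = 1231626015.83 mm^4
y = h / 2 = 443 / 2 = 221.5 mm
M = 166 kN-m = 166000000.0 N-mm
sigma = M * y / I = 166000000.0 * 221.5 / 1231626015.83
= 29.85 MPa

29.85 MPa


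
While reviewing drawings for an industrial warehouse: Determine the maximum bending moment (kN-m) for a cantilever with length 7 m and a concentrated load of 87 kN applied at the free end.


For a cantilever with a point load at the free end:
M_max = P * L = 87 * 7 = 609 kN-m

609 kN-m


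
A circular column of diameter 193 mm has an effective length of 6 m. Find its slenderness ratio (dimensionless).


Radius of gyration r = d / 4 = 193 / 4 = 48.25 mm
L_eff = 6000.0 mm
Slenderness ratio = L / r = 6000.0 / 48.25 = 124.35 (dimensionless)

124.35 (dimensionless)


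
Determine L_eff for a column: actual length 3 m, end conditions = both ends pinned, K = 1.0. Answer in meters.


L_eff = K * L
= 1.0 * 3
= 3.0 m

3.0 m


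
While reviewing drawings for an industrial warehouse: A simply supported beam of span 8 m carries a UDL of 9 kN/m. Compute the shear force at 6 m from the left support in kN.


R_A = w * L / 2 = 9 * 8 / 2 = 36.0 kN
V(x) = R_A - w * x = 36.0 - 9 * 6
= -18.0 kN

-18.0 kN


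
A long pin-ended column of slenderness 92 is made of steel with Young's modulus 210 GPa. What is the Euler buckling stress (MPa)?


sigma_cr = pi^2 * E / lambda^2
= 9.8696 * 210000.0 / 92^2
= 9.8696 * 210000.0 / 8464
= 244.8744 MPa

244.8744 MPa


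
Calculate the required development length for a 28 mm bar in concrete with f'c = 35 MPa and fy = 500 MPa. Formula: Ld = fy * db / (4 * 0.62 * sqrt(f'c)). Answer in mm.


Ld = (fy * db) / (4 * 0.62 * sqrt(f'c))
= (500 * 28) / (4 * 0.62 * sqrt(35))
= 14000 / 14.6719
= 954.21 mm

954.21 mm


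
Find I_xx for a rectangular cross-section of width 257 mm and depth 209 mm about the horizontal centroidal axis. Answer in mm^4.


I = b * h^3 / 12
= 257 * 209^3 / 12
= 257 * 9129329 / 12
= 195519796.08 mm^4

195519796.08 mm^4


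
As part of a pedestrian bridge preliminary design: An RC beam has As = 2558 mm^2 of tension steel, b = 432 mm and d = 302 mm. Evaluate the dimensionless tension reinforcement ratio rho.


rho = As / (b * d)
= 2558 / (432 * 302)
= 2558 / 130464
= 0.019607 (dimensionless)

0.019607 (dimensionless)


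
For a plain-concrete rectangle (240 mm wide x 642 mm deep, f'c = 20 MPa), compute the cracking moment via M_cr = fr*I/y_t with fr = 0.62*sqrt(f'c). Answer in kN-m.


fr = 0.62 * sqrt(20) = 0.62 * 4.4721 = 2.7727 MPa
I = 240 * 642^3 / 12 = 5292185760.0 mm^4
y_t = 321.0 mm
M_cr = fr * I / y_t = 2.7727 * 5292185760.0 / 321.0 N-mm
= 45.7127 kN-m

45.7127 kN-m


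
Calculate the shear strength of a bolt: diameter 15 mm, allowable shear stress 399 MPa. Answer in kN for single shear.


A = pi * d^2 / 4 = pi * 15^2 / 4 = 176.7146 mm^2
V = f_v * A / 1000 = 399 * 176.7146 / 1000
= 70.5091 kN

70.5091 kN


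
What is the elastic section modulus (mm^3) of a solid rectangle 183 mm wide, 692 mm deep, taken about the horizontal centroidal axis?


S = b * h^2 / 6
= 183 * 692^2 / 6
= 183 * 478864 / 6
= 14605352.0 mm^3

14605352.0 mm^3


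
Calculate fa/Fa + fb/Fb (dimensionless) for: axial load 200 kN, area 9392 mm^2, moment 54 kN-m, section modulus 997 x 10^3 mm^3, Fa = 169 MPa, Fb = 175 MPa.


f_a = P / A = 200000.0 / 9392 = 21.2947 MPa
f_b = M / S = 54000000.0 / 997000.0 = 54.1625 MPa
Ratio = f_a / Fa + f_b / Fb
= 21.2947 / 169 + 54.1625 / 175
= 0.4355 (dimensionless)

0.4355 (dimensionless)


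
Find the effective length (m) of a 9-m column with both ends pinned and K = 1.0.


L_eff = K * L
= 1.0 * 9
= 9.0 m

9.0 m


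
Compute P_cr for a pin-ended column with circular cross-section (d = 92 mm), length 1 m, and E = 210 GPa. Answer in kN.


I = pi * d^4 / 64 = 3516585.72 mm^4
L = 1000.0 mm
P_cr = pi^2 * E * I / L^2
= 9.8696 * 210000.0 * 3516585.72 / 1000.0^2
= 7288535.08 N = 7288.5351 kN

7288.5351 kN


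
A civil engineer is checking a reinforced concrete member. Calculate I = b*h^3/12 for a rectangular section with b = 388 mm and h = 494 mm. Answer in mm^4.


I = b * h^3 / 12
= 388 * 494^3 / 12
= 388 * 120553784 / 12
= 3897905682.67 mm^4

3897905682.67 mm^4


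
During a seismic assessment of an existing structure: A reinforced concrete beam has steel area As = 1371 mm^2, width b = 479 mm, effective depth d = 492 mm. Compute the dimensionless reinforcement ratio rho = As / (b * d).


rho = As / (b * d)
= 1371 / (479 * 492)
= 1371 / 235668
= 0.005818 (dimensionless)

0.005818 (dimensionless)


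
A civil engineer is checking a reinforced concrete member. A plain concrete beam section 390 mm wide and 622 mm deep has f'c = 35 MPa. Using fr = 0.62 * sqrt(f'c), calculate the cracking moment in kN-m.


fr = 0.62 * sqrt(35) = 0.62 * 5.9161 = 3.668 MPa
I = 390 * 622^3 / 12 = 7820860060.0 mm^4
y_t = 311.0 mm
M_cr = fr * I / y_t = 3.668 * 7820860060.0 / 311.0 N-mm
= 92.2401 kN-m

92.2401 kN-m


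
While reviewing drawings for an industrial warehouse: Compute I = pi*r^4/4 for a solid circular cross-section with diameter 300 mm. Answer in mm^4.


r = d / 2 = 300 / 2 = 150.0 mm
I = pi * r^4 / 4 = pi * 150.0^4 / 4
= 397607820.22 mm^4

397607820.22 mm^4


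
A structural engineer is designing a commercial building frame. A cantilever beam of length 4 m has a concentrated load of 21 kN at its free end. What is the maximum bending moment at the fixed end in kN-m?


For a cantilever with a point load at the free end:
M_max = P * L = 21 * 4 = 84 kN-m

84 kN-m


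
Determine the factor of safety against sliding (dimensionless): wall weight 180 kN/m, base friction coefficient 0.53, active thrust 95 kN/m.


Resisting force = mu * W = 0.53 * 180 = 95.4 kN/m
FOS = Resisting / Driving = 95.4 / 95
= 1.0042 (dimensionless)

1.0042 (dimensionless)


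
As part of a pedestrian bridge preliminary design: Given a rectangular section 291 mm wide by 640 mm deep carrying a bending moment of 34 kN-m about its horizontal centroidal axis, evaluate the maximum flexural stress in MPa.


I = b * h^3 / 12 = 291 * 640^3 / 12 = 6356992000.0 mm^4
y = h / 2 = 640 / 2 = 320.0 mm
M = 34 kN-m = 34000000.0 N-mm
sigma = M * y / I = 34000000.0 * 320.0 / 6356992000.0
= 1.71 MPa

1.71 MPa


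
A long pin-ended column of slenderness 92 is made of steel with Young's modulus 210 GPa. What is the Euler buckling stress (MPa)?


sigma_cr = pi^2 * E / lambda^2
= 9.8696 * 210000.0 / 92^2
= 9.8696 * 210000.0 / 8464
= 244.8744 MPa

244.8744 MPa


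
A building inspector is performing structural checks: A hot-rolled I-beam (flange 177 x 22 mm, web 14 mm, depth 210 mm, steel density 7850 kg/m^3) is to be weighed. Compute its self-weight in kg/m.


A_flanges = 2 * 177 * 22 = 7788 mm^2
A_web = (210 - 2 * 22) * 14 = 2324 mm^2
A_total = 7788 + 2324 = 10112 mm^2 = 0.010112 m^2
Weight = rho * A = 7850 * 0.010112 = 79.3792 kg/m

79.3792 kg/m


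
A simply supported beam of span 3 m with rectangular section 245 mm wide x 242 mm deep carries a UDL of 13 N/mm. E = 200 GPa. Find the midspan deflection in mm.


I = 245 * 242^3 / 12 = 289354963.33 mm^4
L = 3000.0 mm, w = 13 N/mm, E = 200000.0 MPa
delta = 5 * w * L^4 / (384 * E * I)
= 5 * 13 * 3000.0^4 / (384 * 200000.0 * 289354963.33)
= 0.2369 mm

0.2369 mm


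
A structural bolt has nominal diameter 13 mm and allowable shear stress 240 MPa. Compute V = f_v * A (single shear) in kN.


A = pi * d^2 / 4 = pi * 13^2 / 4 = 132.7323 mm^2
V = f_v * A / 1000 = 240 * 132.7323 / 1000
= 31.8557 kN

31.8557 kN


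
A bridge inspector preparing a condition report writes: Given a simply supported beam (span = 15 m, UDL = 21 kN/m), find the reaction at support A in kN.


Total load = w * L = 21 * 15 = 315 kN
By symmetry, each reaction R = total / 2 = 315 / 2 = 157.5 kN

157.5 kN


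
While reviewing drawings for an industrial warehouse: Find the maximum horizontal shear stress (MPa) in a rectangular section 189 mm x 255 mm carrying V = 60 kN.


A = b * h = 189 * 255 = 48195 mm^2
V = 60 kN = 60000.0 N
tau_max = 1.5 * V / A = 1.5 * 60000.0 / 48195
= 1.8674 MPa

1.8674 MPa


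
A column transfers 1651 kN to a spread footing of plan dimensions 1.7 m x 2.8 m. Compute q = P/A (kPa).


A = 1.7 * 2.8 = 4.76 m^2
q = P / A = 1651 / 4.76
= 346.8487 kPa

346.8487 kPa


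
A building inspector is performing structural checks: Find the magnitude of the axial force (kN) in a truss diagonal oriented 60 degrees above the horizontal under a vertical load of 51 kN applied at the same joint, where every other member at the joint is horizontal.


At the joint, only the diagonal has a vertical component, so vertical equilibrium gives:
F * sin(60) = 51
F = 51 / sin(60)
= 51 / 0.866025
= 58.89 kN

58.89 kN


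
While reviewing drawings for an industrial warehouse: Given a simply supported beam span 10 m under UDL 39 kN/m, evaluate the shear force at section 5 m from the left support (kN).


R_A = w * L / 2 = 39 * 10 / 2 = 195.0 kN
V(x) = R_A - w * x = 195.0 - 39 * 5
= 0.0 kN

0.0 kN


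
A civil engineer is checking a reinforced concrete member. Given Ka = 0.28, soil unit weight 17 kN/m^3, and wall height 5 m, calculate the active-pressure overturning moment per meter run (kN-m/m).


Pa = 0.5 * Ka * gamma * H^2
= 0.5 * 0.28 * 17 * 5^2
= 59.5 kN/m
Arm = H / 3 = 5 / 3 = 1.6667 m
Mo = Pa * arm = Pa * H / 3 = 59.5 * 5 / 3 = 99.1667 kN-m/m

99.1667 kN-m/m


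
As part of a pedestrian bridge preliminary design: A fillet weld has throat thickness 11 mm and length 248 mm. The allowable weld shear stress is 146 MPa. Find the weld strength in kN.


Strength = throat * length * allowable stress
= 11 * 248 * 146 N
= 398288 N
= 398.29 kN

398.29 kN


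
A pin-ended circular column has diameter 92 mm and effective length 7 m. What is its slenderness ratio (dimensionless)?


Radius of gyration r = d / 4 = 92 / 4 = 23.0 mm
L_eff = 7000.0 mm
Slenderness ratio = L / r = 7000.0 / 23.0 = 304.35 (dimensionless)

304.35 (dimensionless)


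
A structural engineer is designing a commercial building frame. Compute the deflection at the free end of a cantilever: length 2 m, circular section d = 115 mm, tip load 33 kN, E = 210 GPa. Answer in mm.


I = pi * d^4 / 64 = pi * 115^4 / 64 = 8585414.35 mm^4
L = 2000.0 mm, P = 33000.0 N, E = 210000.0 MPa
delta = P * L^3 / (3 * E * I)
= 33000.0 * 2000.0^3 / (3 * 210000.0 * 8585414.35)
= 48.8092 mm

48.8092 mm


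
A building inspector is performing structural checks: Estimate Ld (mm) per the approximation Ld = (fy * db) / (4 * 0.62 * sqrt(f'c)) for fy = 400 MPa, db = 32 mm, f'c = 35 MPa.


Ld = (fy * db) / (4 * 0.62 * sqrt(f'c))
= (400 * 32) / (4 * 0.62 * sqrt(35))
= 12800 / 14.6719
= 872.42 mm

872.42 mm


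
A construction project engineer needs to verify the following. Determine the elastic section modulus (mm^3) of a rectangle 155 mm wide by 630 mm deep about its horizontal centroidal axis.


S = b * h^2 / 6
= 155 * 630^2 / 6
= 155 * 396900 / 6
= 10253250.0 mm^3

10253250.0 mm^3


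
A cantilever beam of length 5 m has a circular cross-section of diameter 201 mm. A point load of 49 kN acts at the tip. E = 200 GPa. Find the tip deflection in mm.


I = pi * d^4 / 64 = pi * 201^4 / 64 = 80122432.96 mm^4
L = 5000.0 mm, P = 49000.0 N, E = 200000.0 MPa
delta = P * L^3 / (3 * E * I)
= 49000.0 * 5000.0^3 / (3 * 200000.0 * 80122432.96)
= 127.4092 mm

127.4092 mm


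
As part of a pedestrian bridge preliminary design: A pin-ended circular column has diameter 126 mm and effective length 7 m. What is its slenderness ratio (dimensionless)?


Radius of gyration r = d / 4 = 126 / 4 = 31.5 mm
L_eff = 7000.0 mm
Slenderness ratio = L / r = 7000.0 / 31.5 = 222.22 (dimensionless)

222.22 (dimensionless)


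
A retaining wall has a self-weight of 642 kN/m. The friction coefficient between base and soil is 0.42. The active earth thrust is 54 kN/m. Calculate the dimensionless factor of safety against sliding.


Resisting force = mu * W = 0.42 * 642 = 269.64 kN/m
FOS = Resisting / Driving = 269.64 / 54
= 4.9933 (dimensionless)

4.9933 (dimensionless)


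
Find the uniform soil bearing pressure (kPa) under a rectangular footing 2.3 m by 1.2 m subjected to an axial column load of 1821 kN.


A = 2.3 * 1.2 = 2.76 m^2
q = P / A = 1821 / 2.76
= 659.7826 kPa

659.7826 kPa


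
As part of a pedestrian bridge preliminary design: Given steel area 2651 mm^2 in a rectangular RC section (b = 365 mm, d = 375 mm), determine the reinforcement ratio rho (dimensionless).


rho = As / (b * d)
= 2651 / (365 * 375)
= 2651 / 136875
= 0.019368 (dimensionless)

0.019368 (dimensionless)


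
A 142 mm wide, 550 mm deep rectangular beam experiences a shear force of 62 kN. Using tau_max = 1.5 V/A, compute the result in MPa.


A = b * h = 142 * 550 = 78100 mm^2
V = 62 kN = 62000.0 N
tau_max = 1.5 * V / A = 1.5 * 62000.0 / 78100
= 1.1908 MPa

1.1908 MPa


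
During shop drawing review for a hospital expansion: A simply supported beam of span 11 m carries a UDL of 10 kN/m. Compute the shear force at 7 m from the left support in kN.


R_A = w * L / 2 = 10 * 11 / 2 = 55.0 kN
V(x) = R_A - w * x = 55.0 - 10 * 7
= -15.0 kN

-15.0 kN


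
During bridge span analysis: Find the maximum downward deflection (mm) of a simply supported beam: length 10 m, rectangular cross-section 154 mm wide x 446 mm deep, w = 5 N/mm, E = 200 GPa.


I = 154 * 446^3 / 12 = 1138528878.67 mm^4
L = 10000.0 mm, w = 5 N/mm, E = 200000.0 MPa
delta = 5 * w * L^4 / (384 * E * I)
= 5 * 5 * 10000.0^4 / (384 * 200000.0 * 1138528878.67)
= 2.8591 mm

2.8591 mm


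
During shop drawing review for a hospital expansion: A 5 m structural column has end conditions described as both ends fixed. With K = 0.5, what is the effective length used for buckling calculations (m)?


L_eff = K * L
= 0.5 * 5
= 2.5 m

2.5 m


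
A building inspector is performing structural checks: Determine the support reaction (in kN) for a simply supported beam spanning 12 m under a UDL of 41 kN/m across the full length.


Total load = w * L = 41 * 12 = 492 kN
By symmetry, each reaction R = total / 2 = 492 / 2 = 246.0 kN

246.0 kN
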